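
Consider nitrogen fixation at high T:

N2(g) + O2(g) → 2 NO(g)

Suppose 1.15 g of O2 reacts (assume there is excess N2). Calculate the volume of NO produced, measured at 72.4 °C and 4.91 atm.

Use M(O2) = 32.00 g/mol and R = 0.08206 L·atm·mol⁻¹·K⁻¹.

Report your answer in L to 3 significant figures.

0.415 L

n(O2) = 1.150 / 32.00 = 0.03594 mol
n(NO) = (2/1) × 0.03594 = 0.07188 mol
V = nRT/P = 0.07188 × 0.08206 × 345.55 / 4.91 = 0.4151 L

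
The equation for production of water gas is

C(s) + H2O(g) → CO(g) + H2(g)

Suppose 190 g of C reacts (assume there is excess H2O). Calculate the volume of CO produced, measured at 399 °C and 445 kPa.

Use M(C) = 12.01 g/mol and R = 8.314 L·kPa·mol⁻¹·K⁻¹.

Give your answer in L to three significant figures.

n(C) = 190.0 / 12.01 = 15.82 mol
n(CO) = (1/1) × 15.82 = 15.82 mol
V = nRT/P = 15.82 × 8.314 × 672.15 / 445 = 198.7 L

199 L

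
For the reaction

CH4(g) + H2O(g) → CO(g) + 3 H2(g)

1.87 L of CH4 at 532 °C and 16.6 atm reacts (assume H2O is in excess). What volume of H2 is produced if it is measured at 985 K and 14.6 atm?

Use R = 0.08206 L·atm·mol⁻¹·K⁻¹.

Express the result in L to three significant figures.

n(CH4) = PV/RT = (16.6 × 1.87) / (0.08206 × 805.15) = 0.4698 mol
n(H2) = (3/1) × 0.4698 = 1.409 mol
V = nRT/P = 1.409 × 0.08206 × 985 / 14.6 = 7.801 L

7.80 L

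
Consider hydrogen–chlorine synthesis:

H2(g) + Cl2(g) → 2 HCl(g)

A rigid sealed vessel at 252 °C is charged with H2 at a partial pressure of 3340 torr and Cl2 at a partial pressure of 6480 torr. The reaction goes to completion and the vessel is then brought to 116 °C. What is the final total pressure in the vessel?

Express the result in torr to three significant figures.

7280 torr

At constant V, partial pressures at 252 °C are proportional to moles, so apply stoichiometry directly to pressures.
P(Cl2) required for 3340 torr of H2 = (1/1) × 3340 = 3340 torr; available 6480 torr, so H2 is limiting.
P(Cl2) remaining = 6480 − (1/1) × 3340 = 3140 torr
P(gaseous products) = (2)/1 × 3340 = 6680 torr
P_total at 252 °C = 3140 + 6680 = 9820 torr
Scaling to 116 °C: P = 9820 × 389.15/525.15 = 7277 torr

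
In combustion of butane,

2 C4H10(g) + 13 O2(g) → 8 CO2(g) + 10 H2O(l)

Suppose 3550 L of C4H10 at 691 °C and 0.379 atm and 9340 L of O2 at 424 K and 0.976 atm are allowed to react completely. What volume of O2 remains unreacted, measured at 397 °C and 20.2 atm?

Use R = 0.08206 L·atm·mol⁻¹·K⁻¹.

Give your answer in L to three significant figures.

412 L

n(C4H10) = PV/RT = (0.379 × 3550) / (0.08206 × 964.15) = 17.01 mol
n(O2) = PV/RT = (0.976 × 9340) / (0.08206 × 424) = 262.0 mol
For 17.01 mol C4H10, stoichiometry requires (13/2) × 17.01 = 110.6 mol O2; 262.0 mol is available, so C4H10 is limiting.
n(O2) consumed = (13/2) × 17.01 = 110.6 mol; remaining = 262.0 − 110.6 = 151.4 mol
V(O2) = nRT/P = 151.4 × 0.08206 × 670.15 / 20.2 = 412.2 L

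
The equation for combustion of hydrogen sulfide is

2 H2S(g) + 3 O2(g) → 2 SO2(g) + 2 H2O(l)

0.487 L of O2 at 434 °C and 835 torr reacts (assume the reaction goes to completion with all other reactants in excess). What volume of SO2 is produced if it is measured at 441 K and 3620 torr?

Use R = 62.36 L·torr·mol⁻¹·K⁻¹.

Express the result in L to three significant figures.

n(O2) = PV/RT = (835 × 0.487) / (62.36 × 707.15) = 0.009221 mol
n(SO2) = (2/3) × 0.009221 = 0.006147 mol
V = nRT/P = 0.006147 × 62.36 × 441 / 3620 = 0.04670 L

0.0467 L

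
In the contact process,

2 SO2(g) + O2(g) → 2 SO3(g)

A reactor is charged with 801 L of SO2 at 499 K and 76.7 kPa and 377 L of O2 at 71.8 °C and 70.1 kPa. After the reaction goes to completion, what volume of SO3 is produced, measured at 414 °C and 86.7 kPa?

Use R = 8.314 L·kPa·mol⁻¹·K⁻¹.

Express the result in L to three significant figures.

976 L

n(SO2) = PV/RT = (76.7 × 801) / (8.314 × 499) = 14.81 mol
n(O2) = PV/RT = (70.1 × 377) / (8.314 × 344.95) = 9.215 mol
For 14.81 mol SO2, stoichiometry requires (1/2) × 14.81 = 7.405 mol O2; 9.215 mol is available, so SO2 is limiting.
n(SO3) = (2/2) × 14.81 = 14.81 mol
V(SO3) = nRT/P = 14.81 × 8.314 × 687.15 / 86.7 = 975.9 L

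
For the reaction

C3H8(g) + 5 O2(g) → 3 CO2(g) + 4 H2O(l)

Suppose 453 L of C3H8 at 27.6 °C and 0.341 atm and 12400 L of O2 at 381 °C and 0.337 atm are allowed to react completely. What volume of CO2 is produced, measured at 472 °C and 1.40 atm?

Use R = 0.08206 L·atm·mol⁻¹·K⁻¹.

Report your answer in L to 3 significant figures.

820 L

n(C3H8) = PV/RT = (0.341 × 453) / (0.08206 × 300.75) = 6.259 mol
n(O2) = PV/RT = (0.337 × 12400) / (0.08206 × 654.15) = 77.85 mol
For 6.259 mol C3H8, stoichiometry requires (5/1) × 6.259 = 31.30 mol O2; 77.85 mol is available, so C3H8 is limiting.
n(CO2) = (3/1) × 6.259 = 18.78 mol
V(CO2) = nRT/P = 18.78 × 0.08206 × 745.15 / 1.40 = 820.2 L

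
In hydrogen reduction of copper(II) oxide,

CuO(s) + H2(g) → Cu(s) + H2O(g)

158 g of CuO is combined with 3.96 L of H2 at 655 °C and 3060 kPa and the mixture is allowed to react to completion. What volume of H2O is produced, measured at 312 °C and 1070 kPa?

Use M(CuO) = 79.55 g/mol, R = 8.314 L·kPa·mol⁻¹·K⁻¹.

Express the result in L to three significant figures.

n(CuO) = 158 / 79.55 = 1.986 mol
n(H2) = PV/RT = (3060 × 3.96) / (8.314 × 928.15) = 1.570 mol
For 1.986 mol CuO, stoichiometry requires (1/1) × 1.986 = 1.986 mol H2; 1.570 mol is available, so H2 is limiting.
n(H2O) = (1/1) × 1.570 = 1.570 mol
V(H2O) = nRT/P = 1.570 × 8.314 × 585.15 / 1070 = 7.138 L

7.14 L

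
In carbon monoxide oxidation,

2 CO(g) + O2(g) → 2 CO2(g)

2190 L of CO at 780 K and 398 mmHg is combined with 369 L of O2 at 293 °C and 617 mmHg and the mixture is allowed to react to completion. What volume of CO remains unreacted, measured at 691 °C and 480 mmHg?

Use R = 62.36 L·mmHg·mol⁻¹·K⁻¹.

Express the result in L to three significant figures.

n(CO) = PV/RT = (398 × 2190) / (62.36 × 780) = 17.92 mol
n(O2) = PV/RT = (617 × 369) / (62.36 × 566.15) = 6.449 mol
For 17.92 mol CO, stoichiometry requires (1/2) × 17.92 = 8.960 mol O2; 6.449 mol is available, so O2 is limiting.
n(CO) consumed = (2/1) × 6.449 = 12.90 mol; remaining = 17.92 − 12.90 = 5.020 mol
V(CO) = nRT/P = 5.020 × 62.36 × 964.15 / 480 = 628.8 L

629 L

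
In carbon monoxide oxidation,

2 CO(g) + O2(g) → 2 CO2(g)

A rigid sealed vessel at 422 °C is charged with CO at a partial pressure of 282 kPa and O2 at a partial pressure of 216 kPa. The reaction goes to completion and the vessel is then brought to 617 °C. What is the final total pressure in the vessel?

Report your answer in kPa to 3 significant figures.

With V and T fixed, P_i ∝ n_i, so the mole ratios apply directly to partial pressures at 422 °C.
P(O2) required for 282 kPa of CO = (1/2) × 282 = 141.0 kPa; available 216 kPa, so CO is limiting.
P(O2) remaining = 216 − (1/2) × 282 = 75.00 kPa
P(gaseous products) = (2)/2 × 282 = 282.0 kPa
P_total at 422 °C = 75.00 + 282.0 = 357.0 kPa
Scaling to 617 °C: P = 357.0 × 890.15/695.15 = 457.1 kPa

457 kPa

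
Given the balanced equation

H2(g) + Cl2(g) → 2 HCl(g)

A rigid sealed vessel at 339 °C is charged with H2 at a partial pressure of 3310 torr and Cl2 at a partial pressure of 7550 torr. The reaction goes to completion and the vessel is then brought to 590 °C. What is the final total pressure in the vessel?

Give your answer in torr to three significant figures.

With V and T fixed, P_i ∝ n_i, so the mole ratios apply directly to partial pressures at 339 °C.
P(Cl2) required for 3310 torr of H2 = (1/1) × 3310 = 3310 torr; available 7550 torr, so H2 is limiting.
P(Cl2) remaining = 7550 − (1/1) × 3310 = 4240 torr
P(gaseous products) = (2)/1 × 3310 = 6620 torr
P_total at 339 °C = 4240 + 6620 = 10860 torr
Scaling to 590 °C: P = 10860 × 863.15/612.15 = 15310 torr

15300 torr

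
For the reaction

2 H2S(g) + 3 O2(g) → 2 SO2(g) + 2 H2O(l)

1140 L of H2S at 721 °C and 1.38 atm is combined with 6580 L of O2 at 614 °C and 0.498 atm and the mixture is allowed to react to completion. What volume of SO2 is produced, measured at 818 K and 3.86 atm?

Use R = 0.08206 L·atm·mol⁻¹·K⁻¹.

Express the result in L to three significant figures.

335 L

n(H2S) = PV/RT = (1.38 × 1140) / (0.08206 × 994.15) = 19.28 mol
n(O2) = PV/RT = (0.498 × 6580) / (0.08206 × 887.15) = 45.01 mol
For 19.28 mol H2S, stoichiometry requires (3/2) × 19.28 = 28.92 mol O2; 45.01 mol is available, so H2S is limiting.
n(SO2) = (2/2) × 19.28 = 19.28 mol
V(SO2) = nRT/P = 19.28 × 0.08206 × 818 / 3.86 = 335.3 L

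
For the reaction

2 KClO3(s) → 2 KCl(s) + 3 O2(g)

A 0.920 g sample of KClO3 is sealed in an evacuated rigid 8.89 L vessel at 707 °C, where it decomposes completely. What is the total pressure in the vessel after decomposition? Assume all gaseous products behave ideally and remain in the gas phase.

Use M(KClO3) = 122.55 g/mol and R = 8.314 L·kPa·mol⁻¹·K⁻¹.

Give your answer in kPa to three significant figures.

10.3 kPa

n(KClO3) = 0.920 / 122.55 = 0.007507 mol
n(gas produced) = (3/2) × 0.007507 = 0.01126 mol
P = nRT/V = 0.01126 × 8.314 × 980.15 / 8.89 = 10.32 kPa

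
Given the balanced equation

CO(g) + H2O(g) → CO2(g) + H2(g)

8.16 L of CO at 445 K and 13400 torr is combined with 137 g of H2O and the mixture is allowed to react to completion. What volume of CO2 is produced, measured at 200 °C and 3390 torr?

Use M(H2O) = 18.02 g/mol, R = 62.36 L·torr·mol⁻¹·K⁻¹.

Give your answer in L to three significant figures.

n(CO) = PV/RT = (13400 × 8.16) / (62.36 × 445) = 3.940 mol
n(H2O) = 137 / 18.02 = 7.603 mol
For 3.940 mol CO, stoichiometry requires (1/1) × 3.940 = 3.940 mol H2O; 7.603 mol is available, so CO is limiting.
n(CO2) = (1/1) × 3.940 = 3.940 mol
V(CO2) = nRT/P = 3.940 × 62.36 × 473.15 / 3390 = 34.29 L

34.3 L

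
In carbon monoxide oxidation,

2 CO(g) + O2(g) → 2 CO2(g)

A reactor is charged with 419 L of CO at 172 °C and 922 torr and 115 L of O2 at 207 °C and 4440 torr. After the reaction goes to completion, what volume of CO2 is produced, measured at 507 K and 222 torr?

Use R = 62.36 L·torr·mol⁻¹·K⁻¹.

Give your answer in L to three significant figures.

n(CO) = PV/RT = (922 × 419) / (62.36 × 445.15) = 13.92 mol
n(O2) = PV/RT = (4440 × 115) / (62.36 × 480.15) = 17.05 mol
For 13.92 mol CO, stoichiometry requires (1/2) × 13.92 = 6.960 mol O2; 17.05 mol is available, so CO is limiting.
n(CO2) = (2/2) × 13.92 = 13.92 mol
V(CO2) = nRT/P = 13.92 × 62.36 × 507 / 222 = 1982 L

1980 L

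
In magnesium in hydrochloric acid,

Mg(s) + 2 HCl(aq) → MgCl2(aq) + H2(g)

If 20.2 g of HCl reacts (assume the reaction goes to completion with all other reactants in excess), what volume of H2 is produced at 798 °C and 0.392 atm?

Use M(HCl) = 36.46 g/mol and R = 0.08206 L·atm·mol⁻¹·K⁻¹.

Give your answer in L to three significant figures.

n(HCl) = 20.20 / 36.46 = 0.5540 mol
n(H2) = (1/2) × 0.5540 = 0.2770 mol
V = nRT/P = 0.2770 × 0.08206 × 1071.15 / 0.392 = 62.11 L

62.1 L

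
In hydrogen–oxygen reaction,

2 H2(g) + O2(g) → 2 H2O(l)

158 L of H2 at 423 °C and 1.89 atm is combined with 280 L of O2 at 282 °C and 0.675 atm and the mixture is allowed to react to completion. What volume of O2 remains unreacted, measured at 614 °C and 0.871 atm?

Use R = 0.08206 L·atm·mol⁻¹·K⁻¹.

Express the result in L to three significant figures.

128 L

n(H2) = PV/RT = (1.89 × 158) / (0.08206 × 696.15) = 5.227 mol
n(O2) = PV/RT = (0.675 × 280) / (0.08206 × 555.15) = 4.149 mol
For 5.227 mol H2, stoichiometry requires (1/2) × 5.227 = 2.614 mol O2; 4.149 mol is available, so H2 is limiting.
n(O2) consumed = (1/2) × 5.227 = 2.614 mol; remaining = 4.149 − 2.614 = 1.535 mol
V(O2) = nRT/P = 1.535 × 0.08206 × 887.15 / 0.871 = 128.3 L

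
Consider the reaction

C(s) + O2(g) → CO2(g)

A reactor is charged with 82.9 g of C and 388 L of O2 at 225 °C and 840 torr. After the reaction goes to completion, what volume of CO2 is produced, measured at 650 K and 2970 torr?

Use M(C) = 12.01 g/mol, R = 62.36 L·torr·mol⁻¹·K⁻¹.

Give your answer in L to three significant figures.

n(C) = 82.9 / 12.01 = 6.903 mol
n(O2) = PV/RT = (840 × 388) / (62.36 × 498.15) = 10.49 mol
For 6.903 mol C, stoichiometry requires (1/1) × 6.903 = 6.903 mol O2; 10.49 mol is available, so C is limiting.
n(CO2) = (1/1) × 6.903 = 6.903 mol
V(CO2) = nRT/P = 6.903 × 62.36 × 650 / 2970 = 94.21 L

94.2 L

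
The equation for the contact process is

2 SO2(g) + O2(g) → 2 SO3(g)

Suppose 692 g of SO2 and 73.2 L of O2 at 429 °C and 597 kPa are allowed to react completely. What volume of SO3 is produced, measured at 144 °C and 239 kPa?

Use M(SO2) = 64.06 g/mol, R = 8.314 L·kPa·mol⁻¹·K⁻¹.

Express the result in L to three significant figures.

n(SO2) = 692 / 64.06 = 10.80 mol
n(O2) = PV/RT = (597 × 73.2) / (8.314 × 702.15) = 7.486 mol
For 10.80 mol SO2, stoichiometry requires (1/2) × 10.80 = 5.400 mol O2; 7.486 mol is available, so SO2 is limiting.
n(SO3) = (2/2) × 10.80 = 10.80 mol
V(SO3) = nRT/P = 10.80 × 8.314 × 417.15 / 239 = 156.7 L

157 L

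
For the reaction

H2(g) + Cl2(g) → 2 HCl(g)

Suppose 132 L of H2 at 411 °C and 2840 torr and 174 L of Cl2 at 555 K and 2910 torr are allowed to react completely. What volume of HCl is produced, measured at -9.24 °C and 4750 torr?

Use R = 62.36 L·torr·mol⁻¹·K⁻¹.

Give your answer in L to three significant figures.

60.9 L

n(H2) = PV/RT = (2840 × 132) / (62.36 × 684.15) = 8.787 mol
n(Cl2) = PV/RT = (2910 × 174) / (62.36 × 555) = 14.63 mol
For 8.787 mol H2, stoichiometry requires (1/1) × 8.787 = 8.787 mol Cl2; 14.63 mol is available, so H2 is limiting.
n(HCl) = (2/1) × 8.787 = 17.57 mol
V(HCl) = nRT/P = 17.57 × 62.36 × 263.91 / 4750 = 60.88 L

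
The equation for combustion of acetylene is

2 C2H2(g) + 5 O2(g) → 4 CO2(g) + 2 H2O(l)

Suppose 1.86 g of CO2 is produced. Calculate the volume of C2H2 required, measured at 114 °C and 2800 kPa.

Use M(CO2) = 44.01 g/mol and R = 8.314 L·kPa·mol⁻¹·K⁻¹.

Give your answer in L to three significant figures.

n(CO2) = 1.860 / 44.01 = 0.04226 mol
n(C2H2) = (2/4) × 0.04226 = 0.02113 mol
V = nRT/P = 0.02113 × 8.314 × 387.15 / 2800 = 0.02429 L

0.0243 L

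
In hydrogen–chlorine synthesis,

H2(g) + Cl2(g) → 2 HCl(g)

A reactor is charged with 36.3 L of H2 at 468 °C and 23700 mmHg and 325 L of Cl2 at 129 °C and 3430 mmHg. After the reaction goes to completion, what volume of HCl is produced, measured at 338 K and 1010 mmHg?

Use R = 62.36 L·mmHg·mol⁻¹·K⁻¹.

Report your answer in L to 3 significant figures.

n(H2) = PV/RT = (23700 × 36.3) / (62.36 × 741.15) = 18.61 mol
n(Cl2) = PV/RT = (3430 × 325) / (62.36 × 402.15) = 44.45 mol
For 18.61 mol H2, stoichiometry requires (1/1) × 18.61 = 18.61 mol Cl2; 44.45 mol is available, so H2 is limiting.
n(HCl) = (2/1) × 18.61 = 37.22 mol
V(HCl) = nRT/P = 37.22 × 62.36 × 338 / 1010 = 776.7 L

777 L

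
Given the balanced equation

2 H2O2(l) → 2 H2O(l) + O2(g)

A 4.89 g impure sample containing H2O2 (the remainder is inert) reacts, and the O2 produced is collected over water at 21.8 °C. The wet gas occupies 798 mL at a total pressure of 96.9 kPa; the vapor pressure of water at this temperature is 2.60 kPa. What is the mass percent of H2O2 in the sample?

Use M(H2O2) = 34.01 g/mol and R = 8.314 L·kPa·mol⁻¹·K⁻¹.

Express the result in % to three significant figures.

P(O2) = 96.9 − 2.60 = 94.30 kPa
n(O2) = PV/RT = (94.30 × 0.7980) / (8.314 × 294.95) = 0.03069 mol
n(H2O2) = (2/1) × 0.03069 = 0.06138 mol
m(H2O2) = 0.06138 × 34.01 = 2.088 g
%H2O2 = 2.088 / 4.89 × 100 = 42.70%

42.7 %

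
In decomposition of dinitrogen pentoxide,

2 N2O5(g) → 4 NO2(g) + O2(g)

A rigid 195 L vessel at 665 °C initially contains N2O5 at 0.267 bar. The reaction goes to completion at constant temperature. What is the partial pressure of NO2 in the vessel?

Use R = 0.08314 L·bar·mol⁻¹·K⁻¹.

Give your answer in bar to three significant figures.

n(N2O5)₀ = PV/RT = (0.267 × 195) / (0.08314 × 938.15) = 0.6675 mol
n(NO2) = (4/2) × 0.6675 = 1.335 mol
P(NO2) = nRT/V = 1.335 × 0.08314 × 938.15 / 195 = 0.5340 bar

0.534 bar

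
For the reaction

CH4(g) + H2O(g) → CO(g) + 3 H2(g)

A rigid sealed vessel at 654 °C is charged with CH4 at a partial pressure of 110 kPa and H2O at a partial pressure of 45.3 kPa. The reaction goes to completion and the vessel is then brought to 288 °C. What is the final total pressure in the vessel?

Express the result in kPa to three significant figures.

149 kPa

Because the vessel is rigid and T is held at 654 °C, work the stoichiometry in partial pressures (P_i = n_iRT/V).
P(H2O) required for 110 kPa of CH4 = (1/1) × 110 = 110.0 kPa; available 45.3 kPa, so H2O is limiting.
P(CH4) remaining = 110 − (1/1) × 45.3 = 64.70 kPa
P(gaseous products) = (1+3)/1 × 45.3 = 181.2 kPa
P_total at 654 °C = 64.70 + 181.2 = 245.9 kPa
Scaling to 288 °C: P = 245.9 × 561.15/927.15 = 148.8 kPa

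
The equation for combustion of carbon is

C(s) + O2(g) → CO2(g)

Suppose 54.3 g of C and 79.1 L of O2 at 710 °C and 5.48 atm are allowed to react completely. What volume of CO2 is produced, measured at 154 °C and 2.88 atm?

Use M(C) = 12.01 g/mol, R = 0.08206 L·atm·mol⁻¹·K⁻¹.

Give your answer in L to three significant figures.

n(C) = 54.3 / 12.01 = 4.521 mol
n(O2) = PV/RT = (5.48 × 79.1) / (0.08206 × 983.15) = 5.373 mol
For 4.521 mol C, stoichiometry requires (1/1) × 4.521 = 4.521 mol O2; 5.373 mol is available, so C is limiting.
n(CO2) = (1/1) × 4.521 = 4.521 mol
V(CO2) = nRT/P = 4.521 × 0.08206 × 427.15 / 2.88 = 55.02 L

55.0 L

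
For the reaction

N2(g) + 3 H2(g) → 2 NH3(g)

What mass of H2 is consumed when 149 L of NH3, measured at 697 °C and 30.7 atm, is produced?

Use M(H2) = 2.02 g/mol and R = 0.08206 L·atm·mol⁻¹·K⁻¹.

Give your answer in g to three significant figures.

n(NH3) = PV/RT = (30.7 × 149) / (0.08206 × 970.15) = 57.46 mol
n(H2) = (3/2) × 57.46 = 86.19 mol
m(H2) = 86.19 × 2.02 = 174.1 g

174 g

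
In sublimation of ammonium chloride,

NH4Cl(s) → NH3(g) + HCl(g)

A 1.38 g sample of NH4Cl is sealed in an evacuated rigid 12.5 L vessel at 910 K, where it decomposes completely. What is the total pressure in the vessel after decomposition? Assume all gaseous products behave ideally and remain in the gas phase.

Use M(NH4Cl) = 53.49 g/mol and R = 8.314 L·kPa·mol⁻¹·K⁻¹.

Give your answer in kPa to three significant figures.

n(NH4Cl) = 1.38 / 53.49 = 0.02580 mol
n(gas produced) = (2/1) × 0.02580 = 0.05160 mol
P = nRT/V = 0.05160 × 8.314 × 910 / 12.5 = 31.23 kPa

31.2 kPa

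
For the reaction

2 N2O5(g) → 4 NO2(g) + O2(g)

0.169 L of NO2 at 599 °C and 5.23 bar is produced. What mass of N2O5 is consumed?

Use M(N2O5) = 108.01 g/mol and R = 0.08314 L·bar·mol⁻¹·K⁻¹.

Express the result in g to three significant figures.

n(NO2) = PV/RT = (5.23 × 0.169) / (0.08314 × 872.15) = 0.01219 mol
n(N2O5) = (2/4) × 0.01219 = 0.006095 mol
m(N2O5) = 0.006095 × 108.01 = 0.6583 g

0.658 g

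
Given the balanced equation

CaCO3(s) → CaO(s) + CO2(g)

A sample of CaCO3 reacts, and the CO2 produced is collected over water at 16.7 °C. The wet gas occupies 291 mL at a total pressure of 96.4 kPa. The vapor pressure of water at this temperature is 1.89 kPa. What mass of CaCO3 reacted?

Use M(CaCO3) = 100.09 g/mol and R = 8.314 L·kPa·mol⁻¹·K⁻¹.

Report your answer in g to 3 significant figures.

1.14 g

P(CO2) = 96.4 − 1.89 = 94.51 kPa
n(CO2) = PV/RT = (94.51 × 0.2910) / (8.314 × 289.85) = 0.01141 mol
n(CaCO3) = (1/1) × 0.01141 = 0.01141 mol
m(CaCO3) = 0.01141 × 100.09 = 1.142 g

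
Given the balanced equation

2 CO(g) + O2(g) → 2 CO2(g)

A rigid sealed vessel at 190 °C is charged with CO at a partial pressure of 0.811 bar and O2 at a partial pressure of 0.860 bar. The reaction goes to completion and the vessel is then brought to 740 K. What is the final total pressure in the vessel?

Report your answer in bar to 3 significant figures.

Because the vessel is rigid and T is held at 190 °C, work the stoichiometry in partial pressures (P_i = n_iRT/V).
P(O2) required for 0.811 bar of CO = (1/2) × 0.811 = 0.4055 bar; available 0.860 bar, so CO is limiting.
P(O2) remaining = 0.860 − (1/2) × 0.811 = 0.4545 bar
P(gaseous products) = (2)/2 × 0.811 = 0.8110 bar
P_total at 190 °C = 0.4545 + 0.8110 = 1.266 bar
Scaling to 740 K: P = 1.266 × 740/463.15 = 2.023 bar

2.02 bar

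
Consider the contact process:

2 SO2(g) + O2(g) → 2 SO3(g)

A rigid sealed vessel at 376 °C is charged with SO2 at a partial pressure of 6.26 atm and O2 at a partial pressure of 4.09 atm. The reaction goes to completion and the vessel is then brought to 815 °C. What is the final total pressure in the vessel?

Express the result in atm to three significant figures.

12.1 atm

Because the vessel is rigid and T is held at 376 °C, work the stoichiometry in partial pressures (P_i = n_iRT/V).
P(O2) required for 6.26 atm of SO2 = (1/2) × 6.26 = 3.130 atm; available 4.09 atm, so SO2 is limiting.
P(O2) remaining = 4.09 − (1/2) × 6.26 = 0.9600 atm
P(gaseous products) = (2)/2 × 6.26 = 6.260 atm
P_total at 376 °C = 0.9600 + 6.260 = 7.220 atm
Scaling to 815 °C: P = 7.220 × 1088.15/649.15 = 12.10 atm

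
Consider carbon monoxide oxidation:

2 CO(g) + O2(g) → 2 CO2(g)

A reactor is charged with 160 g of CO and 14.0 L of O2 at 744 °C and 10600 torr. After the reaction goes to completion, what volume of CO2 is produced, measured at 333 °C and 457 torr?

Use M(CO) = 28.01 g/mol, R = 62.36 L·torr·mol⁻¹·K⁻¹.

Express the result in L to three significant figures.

n(CO) = 160 / 28.01 = 5.712 mol
n(O2) = PV/RT = (10600 × 14.0) / (62.36 × 1017.15) = 2.340 mol
For 5.712 mol CO, stoichiometry requires (1/2) × 5.712 = 2.856 mol O2; 2.340 mol is available, so O2 is limiting.
n(CO2) = (2/1) × 2.340 = 4.680 mol
V(CO2) = nRT/P = 4.680 × 62.36 × 606.15 / 457 = 387.1 L

387 L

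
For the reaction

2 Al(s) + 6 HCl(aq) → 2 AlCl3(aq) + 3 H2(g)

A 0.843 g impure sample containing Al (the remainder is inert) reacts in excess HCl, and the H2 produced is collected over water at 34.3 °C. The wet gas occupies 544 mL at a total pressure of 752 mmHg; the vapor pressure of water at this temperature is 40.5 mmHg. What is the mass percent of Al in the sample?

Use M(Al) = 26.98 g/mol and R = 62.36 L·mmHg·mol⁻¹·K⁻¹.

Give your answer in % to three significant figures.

43.1 %

P(H2) = 752 − 40.5 = 711.5 mmHg
n(H2) = PV/RT = (711.5 × 0.5440) / (62.36 × 307.45) = 0.02019 mol
n(Al) = (2/3) × 0.02019 = 0.01346 mol
m(Al) = 0.01346 × 26.98 = 0.3632 g
%Al = 0.3632 / 0.843 × 100 = 43.08%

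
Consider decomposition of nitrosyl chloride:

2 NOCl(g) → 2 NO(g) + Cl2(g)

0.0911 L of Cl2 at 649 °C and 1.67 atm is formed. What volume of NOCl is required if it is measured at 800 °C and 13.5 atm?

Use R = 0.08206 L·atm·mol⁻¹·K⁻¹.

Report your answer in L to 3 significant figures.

n(Cl2) = PV/RT = (1.67 × 0.0911) / (0.08206 × 922.15) = 0.002010 mol
n(NOCl) = (2/1) × 0.002010 = 0.004020 mol
V = nRT/P = 0.004020 × 0.08206 × 1073.15 / 13.5 = 0.02622 L

0.0262 L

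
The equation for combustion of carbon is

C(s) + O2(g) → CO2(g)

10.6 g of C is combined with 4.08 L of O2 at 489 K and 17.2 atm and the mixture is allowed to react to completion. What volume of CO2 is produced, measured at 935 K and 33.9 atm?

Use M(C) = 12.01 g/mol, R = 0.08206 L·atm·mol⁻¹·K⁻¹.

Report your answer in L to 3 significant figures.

2.00 L

n(C) = 10.6 / 12.01 = 0.8826 mol
n(O2) = PV/RT = (17.2 × 4.08) / (0.08206 × 489) = 1.749 mol
For 0.8826 mol C, stoichiometry requires (1/1) × 0.8826 = 0.8826 mol O2; 1.749 mol is available, so C is limiting.
n(CO2) = (1/1) × 0.8826 = 0.8826 mol
V(CO2) = nRT/P = 0.8826 × 0.08206 × 935 / 33.9 = 1.998 L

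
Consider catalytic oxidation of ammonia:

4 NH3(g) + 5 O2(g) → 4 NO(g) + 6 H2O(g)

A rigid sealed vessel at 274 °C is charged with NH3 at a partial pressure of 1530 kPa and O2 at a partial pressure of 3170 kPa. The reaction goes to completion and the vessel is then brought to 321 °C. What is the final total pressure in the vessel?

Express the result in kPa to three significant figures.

5520 kPa

With V and T fixed, P_i ∝ n_i, so the mole ratios apply directly to partial pressures at 274 °C.
P(O2) required for 1530 kPa of NH3 = (5/4) × 1530 = 1912 kPa; available 3170 kPa, so NH3 is limiting.
P(O2) remaining = 3170 − (5/4) × 1530 = 1258 kPa
P(gaseous products) = (4+6)/4 × 1530 = 3825 kPa
P_total at 274 °C = 1258 + 3825 = 5083 kPa
Scaling to 321 °C: P = 5083 × 594.15/547.15 = 5520 kPa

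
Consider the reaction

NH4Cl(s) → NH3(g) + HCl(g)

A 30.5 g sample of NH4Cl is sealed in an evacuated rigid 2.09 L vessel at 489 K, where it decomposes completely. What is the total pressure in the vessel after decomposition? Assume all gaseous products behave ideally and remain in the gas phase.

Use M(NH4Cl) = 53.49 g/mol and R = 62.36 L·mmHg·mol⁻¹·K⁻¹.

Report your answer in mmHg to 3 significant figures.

16600 mmHg

n(NH4Cl) = 30.5 / 53.49 = 0.5702 mol
n(gas produced) = (2/1) × 0.5702 = 1.140 mol
P = nRT/V = 1.140 × 62.36 × 489 / 2.09 = 16630 mmHg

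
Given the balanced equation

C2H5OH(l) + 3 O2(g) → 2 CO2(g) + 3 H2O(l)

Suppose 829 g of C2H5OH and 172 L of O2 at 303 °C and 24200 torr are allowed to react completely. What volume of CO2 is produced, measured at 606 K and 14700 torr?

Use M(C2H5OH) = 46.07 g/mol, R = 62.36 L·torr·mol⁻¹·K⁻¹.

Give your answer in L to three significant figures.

n(C2H5OH) = 829 / 46.07 = 17.99 mol
n(O2) = PV/RT = (24200 × 172) / (62.36 × 576.15) = 115.9 mol
For 17.99 mol C2H5OH, stoichiometry requires (3/1) × 17.99 = 53.97 mol O2; 115.9 mol is available, so C2H5OH is limiting.
n(CO2) = (2/1) × 17.99 = 35.98 mol
V(CO2) = nRT/P = 35.98 × 62.36 × 606 / 14700 = 92.50 L

92.5 L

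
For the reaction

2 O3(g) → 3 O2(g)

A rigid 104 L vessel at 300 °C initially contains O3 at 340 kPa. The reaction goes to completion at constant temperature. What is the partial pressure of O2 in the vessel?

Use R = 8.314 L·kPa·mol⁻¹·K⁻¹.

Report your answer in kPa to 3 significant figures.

510 kPa

n(O3)₀ = PV/RT = (340 × 104) / (8.314 × 573.15) = 7.421 mol
n(O2) = (3/2) × 7.421 = 11.13 mol
P(O2) = nRT/V = 11.13 × 8.314 × 573.15 / 104 = 510.0 kPa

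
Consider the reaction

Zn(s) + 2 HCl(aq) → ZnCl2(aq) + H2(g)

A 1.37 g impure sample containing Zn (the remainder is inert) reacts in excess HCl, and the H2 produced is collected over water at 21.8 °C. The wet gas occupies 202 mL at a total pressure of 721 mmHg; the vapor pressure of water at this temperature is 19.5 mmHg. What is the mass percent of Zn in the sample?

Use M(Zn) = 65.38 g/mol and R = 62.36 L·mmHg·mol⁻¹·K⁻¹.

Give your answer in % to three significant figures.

P(H2) = 721 − 19.5 = 701.5 mmHg
n(H2) = PV/RT = (701.5 × 0.2020) / (62.36 × 294.95) = 0.007704 mol
n(Zn) = (1/1) × 0.007704 = 0.007704 mol
m(Zn) = 0.007704 × 65.38 = 0.5037 g
%Zn = 0.5037 / 1.37 × 100 = 36.77%

36.8 %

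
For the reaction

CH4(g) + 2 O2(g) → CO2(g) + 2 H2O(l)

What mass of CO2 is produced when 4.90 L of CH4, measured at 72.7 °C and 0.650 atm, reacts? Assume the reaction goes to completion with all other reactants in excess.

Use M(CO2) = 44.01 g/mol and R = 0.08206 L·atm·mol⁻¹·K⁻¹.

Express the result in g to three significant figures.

4.94 g

n(CH4) = PV/RT = (0.650 × 4.90) / (0.08206 × 345.85) = 0.1122 mol
n(CO2) = (1/1) × 0.1122 = 0.1122 mol
m(CO2) = 0.1122 × 44.01 = 4.938 g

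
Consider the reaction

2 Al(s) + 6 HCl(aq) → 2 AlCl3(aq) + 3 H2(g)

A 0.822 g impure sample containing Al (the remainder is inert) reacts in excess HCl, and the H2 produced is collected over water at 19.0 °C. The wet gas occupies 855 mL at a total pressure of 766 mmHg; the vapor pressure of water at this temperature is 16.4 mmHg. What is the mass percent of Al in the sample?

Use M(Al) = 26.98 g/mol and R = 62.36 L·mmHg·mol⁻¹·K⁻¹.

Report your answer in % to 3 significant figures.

P(H2) = 766 − 16.4 = 749.6 mmHg
n(H2) = PV/RT = (749.6 × 0.8550) / (62.36 × 292.15) = 0.03518 mol
n(Al) = (2/3) × 0.03518 = 0.02345 mol
m(Al) = 0.02345 × 26.98 = 0.6327 g
%Al = 0.6327 / 0.822 × 100 = 76.97%

77.0 %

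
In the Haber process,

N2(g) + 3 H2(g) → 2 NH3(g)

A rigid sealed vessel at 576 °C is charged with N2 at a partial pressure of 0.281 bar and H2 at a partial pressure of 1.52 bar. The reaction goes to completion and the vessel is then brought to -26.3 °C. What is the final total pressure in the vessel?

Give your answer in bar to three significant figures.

0.360 bar

Because the vessel is rigid and T is held at 576 °C, work the stoichiometry in partial pressures (P_i = n_iRT/V).
P(H2) required for 0.281 bar of N2 = (3/1) × 0.281 = 0.8430 bar; available 1.52 bar, so N2 is limiting.
P(H2) remaining = 1.52 − (3/1) × 0.281 = 0.6770 bar
P(gaseous products) = (2)/1 × 0.281 = 0.5620 bar
P_total at 576 °C = 0.6770 + 0.5620 = 1.239 bar
Scaling to -26.3 °C: P = 1.239 × 246.85/849.15 = 0.3602 bar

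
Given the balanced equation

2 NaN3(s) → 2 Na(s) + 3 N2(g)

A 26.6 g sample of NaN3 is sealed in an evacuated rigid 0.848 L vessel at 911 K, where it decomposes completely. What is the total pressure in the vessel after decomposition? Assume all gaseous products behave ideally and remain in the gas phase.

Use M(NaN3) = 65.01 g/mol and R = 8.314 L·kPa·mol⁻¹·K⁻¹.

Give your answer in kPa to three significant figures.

5480 kPa

n(NaN3) = 26.6 / 65.01 = 0.4092 mol
n(gas produced) = (3/2) × 0.4092 = 0.6138 mol
P = nRT/V = 0.6138 × 8.314 × 911 / 0.848 = 5482 kPa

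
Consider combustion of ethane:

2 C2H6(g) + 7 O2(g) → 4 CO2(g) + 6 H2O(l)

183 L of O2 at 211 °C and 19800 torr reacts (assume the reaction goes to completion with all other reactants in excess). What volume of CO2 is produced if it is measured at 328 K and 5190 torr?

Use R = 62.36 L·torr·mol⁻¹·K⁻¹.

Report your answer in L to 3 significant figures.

n(O2) = PV/RT = (19800 × 183) / (62.36 × 484.15) = 120.0 mol
n(CO2) = (4/7) × 120.0 = 68.57 mol
V = nRT/P = 68.57 × 62.36 × 328 / 5190 = 270.2 L

270 L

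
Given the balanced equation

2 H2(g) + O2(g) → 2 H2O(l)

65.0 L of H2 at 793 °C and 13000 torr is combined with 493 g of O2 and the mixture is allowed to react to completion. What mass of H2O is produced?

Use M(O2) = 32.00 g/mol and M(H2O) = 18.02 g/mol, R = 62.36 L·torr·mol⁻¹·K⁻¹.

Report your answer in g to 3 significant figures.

229 g

n(H2) = PV/RT = (13000 × 65.0) / (62.36 × 1066.15) = 12.71 mol
n(O2) = 493 / 32.00 = 15.41 mol
For 12.71 mol H2, stoichiometry requires (1/2) × 12.71 = 6.355 mol O2; 15.41 mol is available, so H2 is limiting.
n(H2O) = (2/2) × 12.71 = 12.71 mol
m(H2O) = 12.71 × 18.02 = 229.0 g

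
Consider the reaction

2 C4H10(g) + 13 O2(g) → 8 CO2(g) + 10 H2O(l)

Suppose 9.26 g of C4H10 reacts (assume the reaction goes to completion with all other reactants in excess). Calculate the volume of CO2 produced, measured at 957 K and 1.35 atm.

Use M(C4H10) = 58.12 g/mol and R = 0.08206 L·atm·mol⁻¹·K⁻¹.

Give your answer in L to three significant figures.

n(C4H10) = 9.260 / 58.12 = 0.1593 mol
n(CO2) = (8/2) × 0.1593 = 0.6372 mol
V = nRT/P = 0.6372 × 0.08206 × 957 / 1.35 = 37.07 L

37.1 L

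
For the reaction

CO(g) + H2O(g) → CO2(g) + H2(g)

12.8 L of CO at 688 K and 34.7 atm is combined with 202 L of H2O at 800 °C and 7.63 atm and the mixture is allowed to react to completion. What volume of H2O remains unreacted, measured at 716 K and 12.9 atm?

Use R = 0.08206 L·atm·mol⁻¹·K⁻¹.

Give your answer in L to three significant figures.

n(CO) = PV/RT = (34.7 × 12.8) / (0.08206 × 688) = 7.867 mol
n(H2O) = PV/RT = (7.63 × 202) / (0.08206 × 1073.15) = 17.50 mol
For 7.867 mol CO, stoichiometry requires (1/1) × 7.867 = 7.867 mol H2O; 17.50 mol is available, so CO is limiting.
n(H2O) consumed = (1/1) × 7.867 = 7.867 mol; remaining = 17.50 − 7.867 = 9.633 mol
V(H2O) = nRT/P = 9.633 × 0.08206 × 716 / 12.9 = 43.87 L

43.9 L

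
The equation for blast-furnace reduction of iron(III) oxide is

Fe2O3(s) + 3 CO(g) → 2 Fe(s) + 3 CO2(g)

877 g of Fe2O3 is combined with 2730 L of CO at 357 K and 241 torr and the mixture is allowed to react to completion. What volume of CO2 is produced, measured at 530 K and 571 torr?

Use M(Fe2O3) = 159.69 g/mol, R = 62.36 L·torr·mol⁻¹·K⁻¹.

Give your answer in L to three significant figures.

954 L

n(Fe2O3) = 877 / 159.69 = 5.492 mol
n(CO) = PV/RT = (241 × 2730) / (62.36 × 357) = 29.55 mol
For 5.492 mol Fe2O3, stoichiometry requires (3/1) × 5.492 = 16.48 mol CO; 29.55 mol is available, so Fe2O3 is limiting.
n(CO2) = (3/1) × 5.492 = 16.48 mol
V(CO2) = nRT/P = 16.48 × 62.36 × 530 / 571 = 953.9 L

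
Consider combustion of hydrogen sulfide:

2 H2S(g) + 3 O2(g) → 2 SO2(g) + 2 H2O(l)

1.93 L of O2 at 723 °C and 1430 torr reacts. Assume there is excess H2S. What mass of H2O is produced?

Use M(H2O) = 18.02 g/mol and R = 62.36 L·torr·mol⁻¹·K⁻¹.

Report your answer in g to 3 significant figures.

n(O2) = PV/RT = (1430 × 1.93) / (62.36 × 996.15) = 0.04443 mol
n(H2O) = (2/3) × 0.04443 = 0.02962 mol
m(H2O) = 0.02962 × 18.02 = 0.5338 g

0.534 g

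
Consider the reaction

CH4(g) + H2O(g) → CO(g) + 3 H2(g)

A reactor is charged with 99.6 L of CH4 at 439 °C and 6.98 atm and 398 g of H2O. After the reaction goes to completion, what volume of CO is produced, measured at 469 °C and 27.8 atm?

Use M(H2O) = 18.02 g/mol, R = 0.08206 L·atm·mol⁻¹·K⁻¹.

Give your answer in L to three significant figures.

26.1 L

n(CH4) = PV/RT = (6.98 × 99.6) / (0.08206 × 712.15) = 11.90 mol
n(H2O) = 398 / 18.02 = 22.09 mol
For 11.90 mol CH4, stoichiometry requires (1/1) × 11.90 = 11.90 mol H2O; 22.09 mol is available, so CH4 is limiting.
n(CO) = (1/1) × 11.90 = 11.90 mol
V(CO) = nRT/P = 11.90 × 0.08206 × 742.15 / 27.8 = 26.07 L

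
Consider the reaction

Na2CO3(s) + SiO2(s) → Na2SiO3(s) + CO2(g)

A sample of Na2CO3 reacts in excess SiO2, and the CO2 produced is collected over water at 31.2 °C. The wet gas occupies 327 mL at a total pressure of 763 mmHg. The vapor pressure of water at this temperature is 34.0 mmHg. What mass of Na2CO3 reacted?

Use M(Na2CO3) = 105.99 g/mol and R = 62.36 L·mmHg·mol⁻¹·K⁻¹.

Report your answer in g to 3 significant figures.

P(CO2) = 763 − 34.0 = 729.0 mmHg
n(CO2) = PV/RT = (729.0 × 0.3270) / (62.36 × 304.35) = 0.01256 mol
n(Na2CO3) = (1/1) × 0.01256 = 0.01256 mol
m(Na2CO3) = 0.01256 × 105.99 = 1.331 g

1.33 g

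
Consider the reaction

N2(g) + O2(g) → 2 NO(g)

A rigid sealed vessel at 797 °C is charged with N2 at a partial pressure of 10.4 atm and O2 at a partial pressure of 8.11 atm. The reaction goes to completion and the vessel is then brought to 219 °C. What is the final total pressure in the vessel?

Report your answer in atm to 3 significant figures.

Because the vessel is rigid and T is held at 797 °C, work the stoichiometry in partial pressures (P_i = n_iRT/V).
P(O2) required for 10.4 atm of N2 = (1/1) × 10.4 = 10.40 atm; available 8.11 atm, so O2 is limiting.
P(N2) remaining = 10.4 − (1/1) × 8.11 = 2.290 atm
P(gaseous products) = (2)/1 × 8.11 = 16.22 atm
P_total at 797 °C = 2.290 + 16.22 = 18.51 atm
Scaling to 219 °C: P = 18.51 × 492.15/1070.15 = 8.513 atm

8.51 atm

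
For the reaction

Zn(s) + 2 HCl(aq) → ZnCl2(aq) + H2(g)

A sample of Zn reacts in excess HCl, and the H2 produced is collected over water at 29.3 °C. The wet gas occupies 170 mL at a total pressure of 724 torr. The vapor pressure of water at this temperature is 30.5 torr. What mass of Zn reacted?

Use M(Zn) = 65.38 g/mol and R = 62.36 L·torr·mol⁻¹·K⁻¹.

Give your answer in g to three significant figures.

0.409 g

P(H2) = 724 − 30.5 = 693.5 torr
n(H2) = PV/RT = (693.5 × 0.1700) / (62.36 × 302.45) = 0.006251 mol
n(Zn) = (1/1) × 0.006251 = 0.006251 mol
m(Zn) = 0.006251 × 65.38 = 0.4087 g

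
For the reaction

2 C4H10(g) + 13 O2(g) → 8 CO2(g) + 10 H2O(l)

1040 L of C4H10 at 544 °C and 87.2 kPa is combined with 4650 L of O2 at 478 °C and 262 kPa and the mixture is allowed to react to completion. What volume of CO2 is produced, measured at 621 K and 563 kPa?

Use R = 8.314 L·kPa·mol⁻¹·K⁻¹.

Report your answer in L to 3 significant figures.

n(C4H10) = PV/RT = (87.2 × 1040) / (8.314 × 817.15) = 13.35 mol
n(O2) = PV/RT = (262 × 4650) / (8.314 × 751.15) = 195.1 mol
For 13.35 mol C4H10, stoichiometry requires (13/2) × 13.35 = 86.77 mol O2; 195.1 mol is available, so C4H10 is limiting.
n(CO2) = (8/2) × 13.35 = 53.40 mol
V(CO2) = nRT/P = 53.40 × 8.314 × 621 / 563 = 489.7 L

490 L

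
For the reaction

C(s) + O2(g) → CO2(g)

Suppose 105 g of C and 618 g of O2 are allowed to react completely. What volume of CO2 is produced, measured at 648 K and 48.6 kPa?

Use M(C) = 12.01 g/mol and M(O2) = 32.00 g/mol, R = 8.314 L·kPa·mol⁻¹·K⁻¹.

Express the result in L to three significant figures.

n(C) = 105 / 12.01 = 8.743 mol
n(O2) = 618 / 32.00 = 19.31 mol
For 8.743 mol C, stoichiometry requires (1/1) × 8.743 = 8.743 mol O2; 19.31 mol is available, so C is limiting.
n(CO2) = (1/1) × 8.743 = 8.743 mol
V(CO2) = nRT/P = 8.743 × 8.314 × 648 / 48.6 = 969.2 L

969 L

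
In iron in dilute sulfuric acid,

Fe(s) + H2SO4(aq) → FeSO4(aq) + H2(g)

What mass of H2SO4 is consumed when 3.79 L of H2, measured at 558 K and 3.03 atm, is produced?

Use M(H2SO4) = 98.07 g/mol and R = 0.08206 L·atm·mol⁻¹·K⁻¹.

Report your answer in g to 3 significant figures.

24.6 g

n(H2) = PV/RT = (3.03 × 3.79) / (0.08206 × 558) = 0.2508 mol
n(H2SO4) = (1/1) × 0.2508 = 0.2508 mol
m(H2SO4) = 0.2508 × 98.07 = 24.60 g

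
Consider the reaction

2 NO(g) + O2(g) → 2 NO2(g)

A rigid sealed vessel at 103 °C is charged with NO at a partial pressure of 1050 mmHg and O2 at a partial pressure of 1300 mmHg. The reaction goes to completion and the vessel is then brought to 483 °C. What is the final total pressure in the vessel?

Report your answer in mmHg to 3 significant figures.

With V and T fixed, P_i ∝ n_i, so the mole ratios apply directly to partial pressures at 103 °C.
P(O2) required for 1050 mmHg of NO = (1/2) × 1050 = 525.0 mmHg; available 1300 mmHg, so NO is limiting.
P(O2) remaining = 1300 − (1/2) × 1050 = 775.0 mmHg
P(gaseous products) = (2)/2 × 1050 = 1050 mmHg
P_total at 103 °C = 775.0 + 1050 = 1825 mmHg
Scaling to 483 °C: P = 1825 × 756.15/376.15 = 3669 mmHg

3670 mmHg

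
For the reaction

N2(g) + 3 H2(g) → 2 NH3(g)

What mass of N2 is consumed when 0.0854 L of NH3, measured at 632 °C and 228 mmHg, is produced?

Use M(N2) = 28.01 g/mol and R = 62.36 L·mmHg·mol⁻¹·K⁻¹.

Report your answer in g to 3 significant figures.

n(NH3) = PV/RT = (228 × 0.0854) / (62.36 × 905.15) = 0.0003450 mol
n(N2) = (1/2) × 0.0003450 = 0.0001725 mol
m(N2) = 0.0001725 × 28.01 = 0.004832 g

0.00483 g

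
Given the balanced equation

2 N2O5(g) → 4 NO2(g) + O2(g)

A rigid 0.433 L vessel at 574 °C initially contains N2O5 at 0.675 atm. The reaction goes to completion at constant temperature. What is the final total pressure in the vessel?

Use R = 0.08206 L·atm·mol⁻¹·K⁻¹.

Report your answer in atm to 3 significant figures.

1.69 atm

Rigid vessel, constant T ⇒ P scales with total gas moles (2 → 5).
P_final = (5/2) × 0.675 = 1.688 atm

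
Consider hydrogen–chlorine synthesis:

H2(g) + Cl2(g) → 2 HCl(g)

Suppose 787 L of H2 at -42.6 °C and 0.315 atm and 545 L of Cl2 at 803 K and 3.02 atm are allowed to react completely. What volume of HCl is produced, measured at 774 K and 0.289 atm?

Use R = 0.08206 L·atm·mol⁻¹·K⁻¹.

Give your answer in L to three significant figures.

n(H2) = PV/RT = (0.315 × 787) / (0.08206 × 230.55) = 13.10 mol
n(Cl2) = PV/RT = (3.02 × 545) / (0.08206 × 803) = 24.98 mol
For 13.10 mol H2, stoichiometry requires (1/1) × 13.10 = 13.10 mol Cl2; 24.98 mol is available, so H2 is limiting.
n(HCl) = (2/1) × 13.10 = 26.20 mol
V(HCl) = nRT/P = 26.20 × 0.08206 × 774 / 0.289 = 5758 L

5760 L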